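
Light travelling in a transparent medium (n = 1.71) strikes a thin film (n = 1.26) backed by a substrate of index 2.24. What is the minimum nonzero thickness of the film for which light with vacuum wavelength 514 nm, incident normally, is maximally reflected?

102 nm

Ray reflecting at the top interface goes from n = 1.71 toward n = 1.26: no phase shift.
Ray reflecting at the bottom interface goes from n = 1.26 toward n = 2.24: a half-wave phase shift.
The two reflections differ by half a wavelength.
So the condition for constructive reflection is 2 n t = (m + ½) λ.
Minimum at m = 0: t = λ / (4 n) = 514 / (4 × 1.26) = 102 nm.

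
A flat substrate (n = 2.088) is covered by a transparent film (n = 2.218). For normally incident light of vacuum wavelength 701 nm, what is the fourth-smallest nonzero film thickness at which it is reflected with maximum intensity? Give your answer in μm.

0.553 μm

At the upper boundary (n = 1.0 to n = 2.218) the reflected ray undergoes a half-wave phase shift.
At the lower boundary (n = 2.218 to n = 2.088) the reflected ray undergoes no phase shift.
Net: one phase inversion between the two reflected rays.
With one net inversion, constructive interference in reflection requires 2 n t = (m + ½) λ.
The fourth-smallest nonzero thickness corresponds to m = 3: t = (m + ½) λ / (2 n) = 3.50 × 701 / (2 × 2.218) = 553 nm.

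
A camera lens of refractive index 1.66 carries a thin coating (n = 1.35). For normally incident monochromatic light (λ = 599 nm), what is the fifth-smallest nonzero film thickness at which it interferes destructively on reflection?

At the upper boundary (n = 1.0 to n = 1.35) the reflected ray undergoes a half-wave phase shift.
At the lower boundary (n = 1.35 to n = 1.66) the reflected ray undergoes a half-wave phase shift.
The two reflections carry the same phase change, so no net offset.
With no net inversion, destructive interference in reflection requires 2 n t = (m + ½) λ.
The fifth-smallest nonzero thickness corresponds to m = 4: t = (m + ½) λ / (2 n) = 4.50 × 599 / (2 × 1.35) = 998 nm.

998 nm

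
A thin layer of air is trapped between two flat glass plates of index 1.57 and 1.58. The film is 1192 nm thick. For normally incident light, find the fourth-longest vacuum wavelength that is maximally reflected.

Top surface (1.57 → 1.0): reflection off a lower-index medium gives no phase shift.
Bottom surface (1.0 → 1.58): reflection off a higher-index medium gives a half-wave phase shift.
The two reflections differ by half a wavelength.
For strong reflection here: 2 n t = (m + ½) λ.
λ = 2 n t / (m + ½). The fourth-longest wavelength is m = 3: λ = 2 × 1.0 × 1192 / 3.50 = 681 nm.

681 nm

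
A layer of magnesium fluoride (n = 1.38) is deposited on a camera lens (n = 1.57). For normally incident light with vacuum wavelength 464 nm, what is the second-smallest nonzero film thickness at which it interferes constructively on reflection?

Ray reflecting at the top interface goes from n = 1.0 toward n = 1.38: a half-wave phase shift.
Ray reflecting at the bottom interface goes from n = 1.38 toward n = 1.57: a half-wave phase shift.
Net: no relative phase inversion (both shifts match).
So the condition for constructive reflection is 2 n t = m λ.
The second-smallest nonzero thickness corresponds to m = 2: t = m λ / (2 n) = 2.00 × 464 / (2 × 1.38) = 336 nm.

336 nm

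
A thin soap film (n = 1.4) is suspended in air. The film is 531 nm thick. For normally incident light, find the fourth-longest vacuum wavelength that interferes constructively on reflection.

425 nm

Ray reflecting at the top interface goes from n = 1.0 toward n = 1.4: a half-wave phase shift.
At the lower boundary (n = 1.4 to n = 1.0) the reflected ray undergoes no phase shift.
The two reflections differ by half a wavelength.
For strong reflection here: 2 n t = (m + ½) λ.
λ = 2 n t / (m + ½). The fourth-longest wavelength is m = 3: λ = 2 × 1.4 × 531 / 3.50 = 425 nm.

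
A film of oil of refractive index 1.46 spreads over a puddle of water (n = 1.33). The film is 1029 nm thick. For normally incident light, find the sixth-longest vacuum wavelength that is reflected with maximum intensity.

546 nm

Top surface (1.0 → 1.46): reflection off a higher-index medium gives a half-wave phase shift.
Bottom surface (1.46 → 1.33): reflection off a lower-index medium gives no phase shift.
Exactly one π shift → a net half-wave offset.
With one net inversion, constructive interference in reflection requires 2 n t = (m + ½) λ.
λ = 2 n t / (m + ½). The sixth-longest wavelength is m = 5: λ = 2 × 1.46 × 1029 / 5.50 = 546 nm.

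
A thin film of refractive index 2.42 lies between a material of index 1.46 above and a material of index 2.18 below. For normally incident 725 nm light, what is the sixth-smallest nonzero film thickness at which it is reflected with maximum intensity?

824 nm

Ray reflecting at the top interface goes from n = 1.46 toward n = 2.42: a half-wave phase shift.
Ray reflecting at the bottom interface goes from n = 2.42 toward n = 2.18: no phase shift.
Net: one phase inversion between the two reflected rays.
For maximum reflection here: 2 n t = (m + ½) λ.
The sixth-smallest nonzero thickness corresponds to m = 5: t = (m + ½) λ / (2 n) = 5.50 × 725 / (2 × 2.42) = 824 nm.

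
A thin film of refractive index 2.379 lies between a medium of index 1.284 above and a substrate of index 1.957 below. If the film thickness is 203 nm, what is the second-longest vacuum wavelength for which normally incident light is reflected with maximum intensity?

644 nm

Top surface (1.284 → 2.379): reflection off a higher-index medium gives a half-wave phase shift.
Bottom surface (2.379 → 1.957): reflection off a lower-index medium gives no phase shift.
Exactly one π shift → a net half-wave offset.
With one net inversion, constructive interference in reflection requires 2 n t = (m + ½) λ.
λ = 2 n t / (m + ½). The second-longest wavelength is m = 1: λ = 2 × 2.379 × 203 / 1.50 = 644 nm.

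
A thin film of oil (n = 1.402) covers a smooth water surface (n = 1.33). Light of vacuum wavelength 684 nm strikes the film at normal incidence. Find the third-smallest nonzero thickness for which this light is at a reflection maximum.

610 nm

At the upper boundary (n = 1.0 to n = 1.402) the reflected ray undergoes a half-wave phase shift.
Ray reflecting at the bottom interface goes from n = 1.402 toward n = 1.33: no phase shift.
Net: one phase inversion between the two reflected rays.
With one net inversion, constructive interference in reflection requires 2 n t = (m + ½) λ.
The third-smallest nonzero thickness corresponds to m = 2: t = (m + ½) λ / (2 n) = 2.50 × 684 / (2 × 1.402) = 610 nm.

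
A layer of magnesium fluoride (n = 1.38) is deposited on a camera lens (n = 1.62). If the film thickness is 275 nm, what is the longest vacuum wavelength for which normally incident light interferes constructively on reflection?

Top surface (1.0 → 1.38): reflection off a higher-index medium gives a half-wave phase shift.
Bottom surface (1.38 → 1.62): reflection off a higher-index medium gives a half-wave phase shift.
Net: no relative phase inversion (both shifts match).
With no net inversion, constructive interference in reflection requires 2 n t = m λ.
λ = 2 n t / m. The longest wavelength is m = 1: λ = 2 × 1.38 × 275 / 1.00 = 759 nm.

759 nm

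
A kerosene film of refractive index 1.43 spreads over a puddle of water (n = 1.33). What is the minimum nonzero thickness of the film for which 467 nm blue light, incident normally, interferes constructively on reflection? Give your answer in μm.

0.0816 μm

Top surface (1.0 → 1.43): reflection off a higher-index medium gives a half-wave phase shift.
Ray reflecting at the bottom interface goes from n = 1.43 toward n = 1.33: no phase shift.
The two reflections differ by half a wavelength.
With one net inversion, constructive interference in reflection requires 2 n t = (m + ½) λ.
Minimum at m = 0: t = λ / (4 n) = 467 / (4 × 1.43) = 81.6 nm.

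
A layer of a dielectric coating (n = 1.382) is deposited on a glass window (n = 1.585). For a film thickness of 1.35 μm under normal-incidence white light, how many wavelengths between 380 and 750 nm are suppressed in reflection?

Ray reflecting at the top interface goes from n = 1.0 toward n = 1.382: a half-wave phase shift.
At the lower boundary (n = 1.382 to n = 1.585) the reflected ray undergoes a half-wave phase shift.
Net: no relative phase inversion (both shifts match).
So the condition for destructive reflection is 2 n t = (m + ½) λ.
λ = 2 n t / (m + ½) = 3731 / (m + ½) nm.
m=4: 829 nm (IR); m=5: 678 nm (visible); m=6: 574 nm (visible); m=7: 498 nm (visible); m=8: 439 nm (visible); m=9: 393 nm (visible); m=10: 355 nm (UV).

5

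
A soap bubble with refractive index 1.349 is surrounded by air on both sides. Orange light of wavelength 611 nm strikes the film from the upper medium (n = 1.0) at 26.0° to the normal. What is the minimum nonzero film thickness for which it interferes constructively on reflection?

120 nm

Ray reflecting at the top interface goes from n = 1.0 toward n = 1.349: a half-wave phase shift.
Bottom surface (1.349 → 1.0): reflection off a lower-index medium gives no phase shift.
Exactly one π shift → a net half-wave offset.
For strong reflection here: 2 n t cos θ_r = (m + ½) λ.
Snell's law: 1.0 sin 26.0° = 1.349 sin θ_r → sin θ_r = 0.325, cos θ_r = 0.946.
Minimum at m = 0: t = λ / (4 n cos θ_r) = 611 / (4 × 1.349 × 0.946) = 120 nm.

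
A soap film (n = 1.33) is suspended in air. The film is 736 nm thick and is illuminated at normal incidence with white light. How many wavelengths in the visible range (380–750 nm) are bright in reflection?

Ray reflecting at the top interface goes from n = 1.0 toward n = 1.33: a half-wave phase shift.
At the lower boundary (n = 1.33 to n = 1.0) the reflected ray undergoes no phase shift.
The two reflections differ by half a wavelength.
For strong reflection here: 2 n t = (m + ½) λ.
λ = 2 n t / (m + ½) = 1958 / (m + ½) nm.
m=2: 783 nm (IR); m=3: 559 nm (visible); m=4: 435 nm (visible); m=5: 356 nm (UV).

2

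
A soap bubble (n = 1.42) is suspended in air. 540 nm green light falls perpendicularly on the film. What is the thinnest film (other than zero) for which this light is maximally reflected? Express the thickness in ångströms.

951 Å

Ray reflecting at the top interface goes from n = 1.0 toward n = 1.42: a half-wave phase shift.
Ray reflecting at the bottom interface goes from n = 1.42 toward n = 1.0: no phase shift.
The two reflections differ by half a wavelength.
For maximum reflection here: 2 n t = (m + ½) λ.
Minimum at m = 0: t = λ / (4 n) = 540 / (4 × 1.42) = 95.1 nm.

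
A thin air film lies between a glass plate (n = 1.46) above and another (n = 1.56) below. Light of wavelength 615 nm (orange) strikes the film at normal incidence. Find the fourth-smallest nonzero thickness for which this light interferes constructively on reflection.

1076 nm

Top surface (1.46 → 1.0): reflection off a lower-index medium gives no phase shift.
At the lower boundary (n = 1.0 to n = 1.56) the reflected ray undergoes a half-wave phase shift.
Exactly one π shift → a net half-wave offset.
With one net inversion, constructive interference in reflection requires 2 n t = (m + ½) λ.
The fourth-smallest nonzero thickness corresponds to m = 3: t = (m + ½) λ / (2 n) = 3.50 × 615 / (2 × 1.0) = 1076 nm.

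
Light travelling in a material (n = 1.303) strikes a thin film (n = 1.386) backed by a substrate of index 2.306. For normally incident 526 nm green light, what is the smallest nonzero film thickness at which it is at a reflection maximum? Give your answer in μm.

0.190 μm

Top surface (1.303 → 1.386): reflection off a higher-index medium gives a half-wave phase shift.
Ray reflecting at the bottom interface goes from n = 1.386 toward n = 2.306: a half-wave phase shift.
Net: no relative phase inversion (both shifts match).
For strong reflection here: 2 n t = m λ.
The smallest nonzero thickness corresponds to m = 1: t = m λ / (2 n) = 1.00 × 526 / (2 × 1.386) = 190 nm.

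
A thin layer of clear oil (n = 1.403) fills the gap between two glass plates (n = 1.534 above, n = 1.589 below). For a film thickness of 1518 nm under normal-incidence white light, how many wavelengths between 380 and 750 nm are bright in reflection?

Ray reflecting at the top interface goes from n = 1.534 toward n = 1.403: no phase shift.
Ray reflecting at the bottom interface goes from n = 1.403 toward n = 1.589: a half-wave phase shift.
Net: one phase inversion between the two reflected rays.
For bright reflection here: 2 n t = (m + ½) λ.
λ = 2 n t / (m + ½) = 4260 / (m + ½) nm.
m=5: 774 nm (IR); m=6: 655 nm (visible); m=7: 568 nm (visible); m=8: 501 nm (visible); m=9: 448 nm (visible); m=10: 406 nm (visible); m=11: 370 nm (UV).

5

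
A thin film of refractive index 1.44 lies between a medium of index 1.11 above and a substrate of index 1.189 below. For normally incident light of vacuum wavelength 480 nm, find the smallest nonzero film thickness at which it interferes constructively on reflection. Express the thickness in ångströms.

Top surface (1.11 → 1.44): reflection off a higher-index medium gives a half-wave phase shift.
Bottom surface (1.44 → 1.189): reflection off a lower-index medium gives no phase shift.
Exactly one π shift → a net half-wave offset.
For bright reflection here: 2 n t = (m + ½) λ.
Minimum at m = 0: t = λ / (4 n) = 480 / (4 × 1.44) = 83.3 nm.

833 Å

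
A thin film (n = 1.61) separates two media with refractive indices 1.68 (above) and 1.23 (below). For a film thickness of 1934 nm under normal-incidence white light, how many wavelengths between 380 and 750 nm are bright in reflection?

Top surface (1.68 → 1.61): reflection off a lower-index medium gives no phase shift.
At the lower boundary (n = 1.61 to n = 1.23) the reflected ray undergoes no phase shift.
Net: no relative phase inversion (both shifts match).
For strong reflection here: 2 n t = m λ.
λ = 2 n t / m = 6227 / m nm.
m=8: 778 nm (IR); m=9: 692 nm (visible); m=10: 623 nm (visible); m=11: 566 nm (visible); m=12: 519 nm (visible); m=13: 479 nm (visible); m=14: 445 nm (visible); m=15: 415 nm (visible); m=16: 389 nm (visible); m=17: 366 nm (UV).

8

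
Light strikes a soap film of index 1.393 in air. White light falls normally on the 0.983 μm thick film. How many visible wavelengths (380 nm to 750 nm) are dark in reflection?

4

Ray reflecting at the top interface goes from n = 1.0 toward n = 1.393: a half-wave phase shift.
At the lower boundary (n = 1.393 to n = 1.0) the reflected ray undergoes no phase shift.
Net: one phase inversion between the two reflected rays.
With one net inversion, destructive interference in reflection requires 2 n t = m λ.
λ = 2 n t / m = 2739 / m nm.
m=3: 913 nm (IR); m=4: 685 nm (visible); m=5: 548 nm (visible); m=6: 456 nm (visible); m=7: 391 nm (visible); m=8: 342 nm (UV).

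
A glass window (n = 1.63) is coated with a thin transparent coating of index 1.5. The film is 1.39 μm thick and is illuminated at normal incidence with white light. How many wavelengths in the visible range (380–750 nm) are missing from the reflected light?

5

Top surface (1.0 → 1.5): reflection off a higher-index medium gives a half-wave phase shift.
Ray reflecting at the bottom interface goes from n = 1.5 toward n = 1.63: a half-wave phase shift.
Zero or two π shifts → no net half-wave offset.
For weak reflection here: 2 n t = (m + ½) λ.
λ = 2 n t / (m + ½) = 4170 / (m + ½) nm.
m=5: 758 nm (IR); m=6: 642 nm (visible); m=7: 556 nm (visible); m=8: 491 nm (visible); m=9: 439 nm (visible); m=10: 397 nm (visible); m=11: 363 nm (UV).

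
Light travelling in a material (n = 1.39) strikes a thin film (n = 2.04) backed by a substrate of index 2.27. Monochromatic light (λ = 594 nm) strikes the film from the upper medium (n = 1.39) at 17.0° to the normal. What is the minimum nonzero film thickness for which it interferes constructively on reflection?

149 nm

Ray reflecting at the top interface goes from n = 1.39 toward n = 2.04: a half-wave phase shift.
Bottom surface (2.04 → 2.27): reflection off a higher-index medium gives a half-wave phase shift.
Zero or two π shifts → no net half-wave offset.
With no net inversion, constructive interference in reflection requires 2 n t cos θ_r = m λ.
Snell's law: 1.39 sin 17.0° = 2.04 sin θ_r → sin θ_r = 0.199, cos θ_r = 0.980.
Minimum nonzero at m = 1: t = λ / (2 n cos θ_r) = 594 / (2 × 2.04 × 0.980) = 149 nm.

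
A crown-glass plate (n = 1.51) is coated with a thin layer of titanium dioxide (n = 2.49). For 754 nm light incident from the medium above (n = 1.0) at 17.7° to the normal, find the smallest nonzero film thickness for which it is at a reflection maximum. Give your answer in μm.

Top surface (1.0 → 2.49): reflection off a higher-index medium gives a half-wave phase shift.
At the lower boundary (n = 2.49 to n = 1.51) the reflected ray undergoes no phase shift.
Net: one phase inversion between the two reflected rays.
So the condition for constructive reflection is 2 n t cos θ_r = (m + ½) λ.
Snell's law: 1.0 sin 17.7° = 2.49 sin θ_r → sin θ_r = 0.122, cos θ_r = 0.993.
Minimum at m = 0: t = λ / (4 n cos θ_r) = 754 / (4 × 2.49 × 0.993) = 76.3 nm.

0.0763 μm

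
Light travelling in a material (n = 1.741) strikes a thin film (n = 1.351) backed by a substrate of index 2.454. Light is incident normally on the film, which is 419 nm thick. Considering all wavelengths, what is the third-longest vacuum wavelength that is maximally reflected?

453 nm

Ray reflecting at the top interface goes from n = 1.741 toward n = 1.351: no phase shift.
Ray reflecting at the bottom interface goes from n = 1.351 toward n = 2.454: a half-wave phase shift.
Net: one phase inversion between the two reflected rays.
So the condition for constructive reflection is 2 n t = (m + ½) λ.
λ = 2 n t / (m + ½). The third-longest wavelength is m = 2: λ = 2 × 1.351 × 419 / 2.50 = 453 nm.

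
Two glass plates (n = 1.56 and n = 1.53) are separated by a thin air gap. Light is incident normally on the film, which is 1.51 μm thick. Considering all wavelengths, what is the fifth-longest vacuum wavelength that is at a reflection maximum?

671 nm

At the upper boundary (n = 1.56 to n = 1.0) the reflected ray undergoes no phase shift.
Ray reflecting at the bottom interface goes from n = 1.0 toward n = 1.53: a half-wave phase shift.
The two reflections differ by half a wavelength.
So the condition for constructive reflection is 2 n t = (m + ½) λ.
λ = 2 n t / (m + ½). The fifth-longest wavelength is m = 4: λ = 2 × 1.0 × 1510 / 4.50 = 671 nm.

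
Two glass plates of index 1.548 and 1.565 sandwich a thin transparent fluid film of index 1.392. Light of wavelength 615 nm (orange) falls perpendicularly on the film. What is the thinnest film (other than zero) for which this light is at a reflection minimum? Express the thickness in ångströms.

Ray reflecting at the top interface goes from n = 1.548 toward n = 1.392: no phase shift.
At the lower boundary (n = 1.392 to n = 1.565) the reflected ray undergoes a half-wave phase shift.
Exactly one π shift → a net half-wave offset.
With one net inversion, destructive interference in reflection requires 2 n t = m λ.
Minimum nonzero at m = 1: t = λ / (2 n) = 615 / (2 × 1.392) = 221 nm.

2209 Å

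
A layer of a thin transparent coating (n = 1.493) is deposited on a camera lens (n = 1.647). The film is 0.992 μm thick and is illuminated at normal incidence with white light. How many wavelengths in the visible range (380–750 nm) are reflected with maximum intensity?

4

Ray reflecting at the top interface goes from n = 1.0 toward n = 1.493: a half-wave phase shift.
Ray reflecting at the bottom interface goes from n = 1.493 toward n = 1.647: a half-wave phase shift.
The two reflections carry the same phase change, so no net offset.
For bright reflection here: 2 n t = m λ.
λ = 2 n t / m = 2962 / m nm.
m=3: 987 nm (IR); m=4: 741 nm (visible); m=5: 592 nm (visible); m=6: 494 nm (visible); m=7: 423 nm (visible); m=8: 370 nm (UV).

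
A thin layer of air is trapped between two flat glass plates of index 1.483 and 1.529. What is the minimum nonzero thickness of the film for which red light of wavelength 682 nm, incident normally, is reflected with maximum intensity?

Top surface (1.483 → 1.0): reflection off a lower-index medium gives no phase shift.
Bottom surface (1.0 → 1.529): reflection off a higher-index medium gives a half-wave phase shift.
Exactly one π shift → a net half-wave offset.
So the condition for constructive reflection is 2 n t = (m + ½) λ.
Minimum at m = 0: t = λ / (4 n) = 682 / (4 × 1.0) = 171 nm.

171 nm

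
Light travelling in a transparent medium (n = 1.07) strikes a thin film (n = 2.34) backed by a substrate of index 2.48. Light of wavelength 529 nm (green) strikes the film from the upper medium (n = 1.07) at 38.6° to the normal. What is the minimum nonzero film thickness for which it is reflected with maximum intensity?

118 nm

Ray reflecting at the top interface goes from n = 1.07 toward n = 2.34: a half-wave phase shift.
Bottom surface (2.34 → 2.48): reflection off a higher-index medium gives a half-wave phase shift.
Net: no relative phase inversion (both shifts match).
So the condition for constructive reflection is 2 n t cos θ_r = m λ.
Snell's law: 1.07 sin 38.6° = 2.34 sin θ_r → sin θ_r = 0.285, cos θ_r = 0.958.
Minimum nonzero at m = 1: t = λ / (2 n cos θ_r) = 529 / (2 × 2.34 × 0.958) = 118 nm.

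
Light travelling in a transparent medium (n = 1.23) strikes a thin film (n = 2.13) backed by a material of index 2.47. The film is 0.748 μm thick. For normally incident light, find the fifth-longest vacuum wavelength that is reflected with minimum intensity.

At the upper boundary (n = 1.23 to n = 2.13) the reflected ray undergoes a half-wave phase shift.
Bottom surface (2.13 → 2.47): reflection off a higher-index medium gives a half-wave phase shift.
Net: no relative phase inversion (both shifts match).
So the condition for destructive reflection is 2 n t = (m + ½) λ.
λ = 2 n t / (m + ½). The fifth-longest wavelength is m = 4: λ = 2 × 2.13 × 748 / 4.50 = 708 nm.

708 nm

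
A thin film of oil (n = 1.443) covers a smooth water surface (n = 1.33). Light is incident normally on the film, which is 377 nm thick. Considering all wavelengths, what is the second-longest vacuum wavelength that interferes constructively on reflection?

Top surface (1.0 → 1.443): reflection off a higher-index medium gives a half-wave phase shift.
Bottom surface (1.443 → 1.33): reflection off a lower-index medium gives no phase shift.
Exactly one π shift → a net half-wave offset.
For bright reflection here: 2 n t = (m + ½) λ.
λ = 2 n t / (m + ½). The second-longest wavelength is m = 1: λ = 2 × 1.443 × 377 / 1.50 = 725 nm.

725 nm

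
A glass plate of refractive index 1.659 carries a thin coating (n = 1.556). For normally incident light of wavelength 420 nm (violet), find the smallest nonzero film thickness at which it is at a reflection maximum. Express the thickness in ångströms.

At the upper boundary (n = 1.0 to n = 1.556) the reflected ray undergoes a half-wave phase shift.
Bottom surface (1.556 → 1.659): reflection off a higher-index medium gives a half-wave phase shift.
The two reflections carry the same phase change, so no net offset.
So the condition for constructive reflection is 2 n t = m λ.
Minimum nonzero at m = 1: t = λ / (2 n) = 420 / (2 × 1.556) = 135 nm.

1350 Å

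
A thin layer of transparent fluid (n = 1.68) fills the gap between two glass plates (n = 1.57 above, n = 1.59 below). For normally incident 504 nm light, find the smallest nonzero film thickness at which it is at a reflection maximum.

Ray reflecting at the top interface goes from n = 1.57 toward n = 1.68: a half-wave phase shift.
Ray reflecting at the bottom interface goes from n = 1.68 toward n = 1.59: no phase shift.
Net: one phase inversion between the two reflected rays.
For strong reflection here: 2 n t = (m + ½) λ.
Minimum at m = 0: t = λ / (4 n) = 504 / (4 × 1.68) = 75.0 nm.

75.0 nm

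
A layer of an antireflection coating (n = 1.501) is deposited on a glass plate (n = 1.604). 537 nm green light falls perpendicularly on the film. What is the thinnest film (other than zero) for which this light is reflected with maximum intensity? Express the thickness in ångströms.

1789 Å

Ray reflecting at the top interface goes from n = 1.0 toward n = 1.501: a half-wave phase shift.
Ray reflecting at the bottom interface goes from n = 1.501 toward n = 1.604: a half-wave phase shift.
Net: no relative phase inversion (both shifts match).
So the condition for constructive reflection is 2 n t = m λ.
Minimum nonzero at m = 1: t = λ / (2 n) = 537 / (2 × 1.501) = 179 nm.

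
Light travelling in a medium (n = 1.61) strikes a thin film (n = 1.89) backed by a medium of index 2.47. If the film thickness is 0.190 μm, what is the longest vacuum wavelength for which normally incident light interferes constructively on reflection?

718 nm

At the upper boundary (n = 1.61 to n = 1.89) the reflected ray undergoes a half-wave phase shift.
Ray reflecting at the bottom interface goes from n = 1.89 toward n = 2.47: a half-wave phase shift.
The two reflections carry the same phase change, so no net offset.
So the condition for constructive reflection is 2 n t = m λ.
λ = 2 n t / m. The longest wavelength is m = 1: λ = 2 × 1.89 × 190 / 1.00 = 718 nm.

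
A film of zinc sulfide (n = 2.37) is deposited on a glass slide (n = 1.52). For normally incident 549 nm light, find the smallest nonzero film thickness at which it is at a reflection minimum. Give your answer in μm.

Ray reflecting at the top interface goes from n = 1.0 toward n = 2.37: a half-wave phase shift.
At the lower boundary (n = 2.37 to n = 1.52) the reflected ray undergoes no phase shift.
Net: one phase inversion between the two reflected rays.
With one net inversion, destructive interference in reflection requires 2 n t = m λ.
Minimum nonzero at m = 1: t = λ / (2 n) = 549 / (2 × 2.37) = 116 nm.

0.116 μm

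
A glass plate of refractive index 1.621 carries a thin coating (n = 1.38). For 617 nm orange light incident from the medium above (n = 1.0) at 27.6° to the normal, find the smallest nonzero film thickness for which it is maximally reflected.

237 nm

At the upper boundary (n = 1.0 to n = 1.38) the reflected ray undergoes a half-wave phase shift.
Ray reflecting at the bottom interface goes from n = 1.38 toward n = 1.621: a half-wave phase shift.
Zero or two π shifts → no net half-wave offset.
For maximum reflection here: 2 n t cos θ_r = m λ.
Snell's law: 1.0 sin 27.6° = 1.38 sin θ_r → sin θ_r = 0.336, cos θ_r = 0.942.
Minimum nonzero at m = 1: t = λ / (2 n cos θ_r) = 617 / (2 × 1.38 × 0.942) = 237 nm.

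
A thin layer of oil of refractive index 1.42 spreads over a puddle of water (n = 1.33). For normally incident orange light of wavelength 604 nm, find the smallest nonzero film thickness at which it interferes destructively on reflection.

213 nm

Ray reflecting at the top interface goes from n = 1.0 toward n = 1.42: a half-wave phase shift.
At the lower boundary (n = 1.42 to n = 1.33) the reflected ray undergoes no phase shift.
The two reflections differ by half a wavelength.
For dark reflection here: 2 n t = m λ.
Minimum nonzero at m = 1: t = λ / (2 n) = 604 / (2 × 1.42) = 213 nm.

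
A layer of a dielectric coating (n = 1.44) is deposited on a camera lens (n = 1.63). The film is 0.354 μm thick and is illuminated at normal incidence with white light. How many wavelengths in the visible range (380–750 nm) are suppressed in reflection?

Top surface (1.0 → 1.44): reflection off a higher-index medium gives a half-wave phase shift.
At the lower boundary (n = 1.44 to n = 1.63) the reflected ray undergoes a half-wave phase shift.
Zero or two π shifts → no net half-wave offset.
With no net inversion, destructive interference in reflection requires 2 n t = (m + ½) λ.
λ = 2 n t / (m + ½) = 1020 / (m + ½) nm.
m=0: 2039 nm (IR); m=1: 680 nm (visible); m=2: 408 nm (visible); m=3: 291 nm (UV).

2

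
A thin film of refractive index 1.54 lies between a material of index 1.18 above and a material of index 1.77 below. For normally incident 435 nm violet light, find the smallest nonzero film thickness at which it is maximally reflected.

At the upper boundary (n = 1.18 to n = 1.54) the reflected ray undergoes a half-wave phase shift.
Ray reflecting at the bottom interface goes from n = 1.54 toward n = 1.77: a half-wave phase shift.
Zero or two π shifts → no net half-wave offset.
With no net inversion, constructive interference in reflection requires 2 n t = m λ.
Minimum nonzero at m = 1: t = λ / (2 n) = 435 / (2 × 1.54) = 141 nm.

141 nm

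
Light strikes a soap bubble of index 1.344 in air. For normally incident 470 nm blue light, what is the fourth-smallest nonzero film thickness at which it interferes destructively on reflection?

699 nm

Top surface (1.0 → 1.344): reflection off a higher-index medium gives a half-wave phase shift.
At the lower boundary (n = 1.344 to n = 1.0) the reflected ray undergoes no phase shift.
The two reflections differ by half a wavelength.
So the condition for destructive reflection is 2 n t = m λ.
The fourth-smallest nonzero thickness corresponds to m = 4: t = m λ / (2 n) = 4.00 × 470 / (2 × 1.344) = 699 nm.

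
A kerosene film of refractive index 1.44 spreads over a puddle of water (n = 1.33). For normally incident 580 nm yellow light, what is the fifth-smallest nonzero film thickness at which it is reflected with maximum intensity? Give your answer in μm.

0.906 μm

Ray reflecting at the top interface goes from n = 1.0 toward n = 1.44: a half-wave phase shift.
Ray reflecting at the bottom interface goes from n = 1.44 toward n = 1.33: no phase shift.
Exactly one π shift → a net half-wave offset.
With one net inversion, constructive interference in reflection requires 2 n t = (m + ½) λ.
The fifth-smallest nonzero thickness corresponds to m = 4: t = (m + ½) λ / (2 n) = 4.50 × 580 / (2 × 1.44) = 906 nm.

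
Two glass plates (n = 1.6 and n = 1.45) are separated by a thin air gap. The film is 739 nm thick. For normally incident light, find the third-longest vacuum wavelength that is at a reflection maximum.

591 nm

Top surface (1.6 → 1.0): reflection off a lower-index medium gives no phase shift.
Ray reflecting at the bottom interface goes from n = 1.0 toward n = 1.45: a half-wave phase shift.
Exactly one π shift → a net half-wave offset.
For bright reflection here: 2 n t = (m + ½) λ.
λ = 2 n t / (m + ½). The third-longest wavelength is m = 2: λ = 2 × 1.0 × 739 / 2.50 = 591 nm.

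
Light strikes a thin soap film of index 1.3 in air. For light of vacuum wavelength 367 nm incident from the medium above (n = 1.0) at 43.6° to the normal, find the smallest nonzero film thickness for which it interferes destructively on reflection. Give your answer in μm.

0.167 μm

At the upper boundary (n = 1.0 to n = 1.3) the reflected ray undergoes a half-wave phase shift.
At the lower boundary (n = 1.3 to n = 1.0) the reflected ray undergoes no phase shift.
Net: one phase inversion between the two reflected rays.
With one net inversion, destructive interference in reflection requires 2 n t cos θ_r = m λ.
Snell's law: 1.0 sin 43.6° = 1.3 sin θ_r → sin θ_r = 0.530, cos θ_r = 0.848.
Minimum nonzero at m = 1: t = λ / (2 n cos θ_r) = 367 / (2 × 1.3 × 0.848) = 167 nm.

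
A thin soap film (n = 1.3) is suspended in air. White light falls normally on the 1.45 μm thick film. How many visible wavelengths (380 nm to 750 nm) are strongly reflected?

5

Ray reflecting at the top interface goes from n = 1.0 toward n = 1.3: a half-wave phase shift.
Ray reflecting at the bottom interface goes from n = 1.3 toward n = 1.0: no phase shift.
Exactly one π shift → a net half-wave offset.
So the condition for constructive reflection is 2 n t = (m + ½) λ.
λ = 2 n t / (m + ½) = 3770 / (m + ½) nm.
m=4: 838 nm (IR); m=5: 685 nm (visible); m=6: 580 nm (visible); m=7: 503 nm (visible); m=8: 444 nm (visible); m=9: 397 nm (visible); m=10: 359 nm (UV).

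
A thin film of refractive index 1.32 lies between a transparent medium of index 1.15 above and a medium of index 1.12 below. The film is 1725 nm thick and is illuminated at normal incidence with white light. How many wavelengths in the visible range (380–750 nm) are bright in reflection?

6

Top surface (1.15 → 1.32): reflection off a higher-index medium gives a half-wave phase shift.
Bottom surface (1.32 → 1.12): reflection off a lower-index medium gives no phase shift.
Exactly one π shift → a net half-wave offset.
For bright reflection here: 2 n t = (m + ½) λ.
λ = 2 n t / (m + ½) = 4554 / (m + ½) nm.
m=5: 828 nm (IR); m=6: 701 nm (visible); m=7: 607 nm (visible); m=8: 536 nm (visible); m=9: 479 nm (visible); m=10: 434 nm (visible); m=11: 396 nm (visible); m=12: 364 nm (UV).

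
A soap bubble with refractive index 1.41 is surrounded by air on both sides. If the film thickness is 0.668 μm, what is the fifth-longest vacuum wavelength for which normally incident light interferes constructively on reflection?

419 nm

Ray reflecting at the top interface goes from n = 1.0 toward n = 1.41: a half-wave phase shift.
Ray reflecting at the bottom interface goes from n = 1.41 toward n = 1.0: no phase shift.
Net: one phase inversion between the two reflected rays.
For maximum reflection here: 2 n t = (m + ½) λ.
λ = 2 n t / (m + ½). The fifth-longest wavelength is m = 4: λ = 2 × 1.41 × 668 / 4.50 = 419 nm.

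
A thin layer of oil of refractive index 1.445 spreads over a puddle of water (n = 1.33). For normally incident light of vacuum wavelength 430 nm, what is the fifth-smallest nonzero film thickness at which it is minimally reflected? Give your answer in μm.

At the upper boundary (n = 1.0 to n = 1.445) the reflected ray undergoes a half-wave phase shift.
At the lower boundary (n = 1.445 to n = 1.33) the reflected ray undergoes no phase shift.
Exactly one π shift → a net half-wave offset.
So the condition for destructive reflection is 2 n t = m λ.
The fifth-smallest nonzero thickness corresponds to m = 5: t = m λ / (2 n) = 5.00 × 430 / (2 × 1.445) = 744 nm.

0.744 μm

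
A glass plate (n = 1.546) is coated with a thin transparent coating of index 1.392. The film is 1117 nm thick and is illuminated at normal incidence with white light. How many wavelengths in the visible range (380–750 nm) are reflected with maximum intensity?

4

Ray reflecting at the top interface goes from n = 1.0 toward n = 1.392: a half-wave phase shift.
Ray reflecting at the bottom interface goes from n = 1.392 toward n = 1.546: a half-wave phase shift.
Net: no relative phase inversion (both shifts match).
With no net inversion, constructive interference in reflection requires 2 n t = m λ.
λ = 2 n t / m = 3110 / m nm.
m=4: 777 nm (IR); m=5: 622 nm (visible); m=6: 518 nm (visible); m=7: 444 nm (visible); m=8: 389 nm (visible); m=9: 346 nm (UV).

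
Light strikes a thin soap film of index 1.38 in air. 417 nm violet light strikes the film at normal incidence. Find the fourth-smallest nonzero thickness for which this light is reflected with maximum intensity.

529 nm

Top surface (1.0 → 1.38): reflection off a higher-index medium gives a half-wave phase shift.
Ray reflecting at the bottom interface goes from n = 1.38 toward n = 1.0: no phase shift.
Exactly one π shift → a net half-wave offset.
With one net inversion, constructive interference in reflection requires 2 n t = (m + ½) λ.
The fourth-smallest nonzero thickness corresponds to m = 3: t = (m + ½) λ / (2 n) = 3.50 × 417 / (2 × 1.38) = 529 nm.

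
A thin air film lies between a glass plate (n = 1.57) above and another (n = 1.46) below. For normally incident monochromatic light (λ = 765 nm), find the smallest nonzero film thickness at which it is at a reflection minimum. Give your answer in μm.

0.383 μm

At the upper boundary (n = 1.57 to n = 1.0) the reflected ray undergoes no phase shift.
Bottom surface (1.0 → 1.46): reflection off a higher-index medium gives a half-wave phase shift.
Exactly one π shift → a net half-wave offset.
For dark reflection here: 2 n t = m λ.
Minimum nonzero at m = 1: t = λ / (2 n) = 765 / (2 × 1.0) = 383 nm.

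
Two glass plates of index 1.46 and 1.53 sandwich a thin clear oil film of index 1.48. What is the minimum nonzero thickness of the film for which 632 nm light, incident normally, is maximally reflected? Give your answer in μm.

At the upper boundary (n = 1.46 to n = 1.48) the reflected ray undergoes a half-wave phase shift.
Bottom surface (1.48 → 1.53): reflection off a higher-index medium gives a half-wave phase shift.
The two reflections carry the same phase change, so no net offset.
For bright reflection here: 2 n t = m λ.
Minimum nonzero at m = 1: t = λ / (2 n) = 632 / (2 × 1.48) = 214 nm.

0.214 μm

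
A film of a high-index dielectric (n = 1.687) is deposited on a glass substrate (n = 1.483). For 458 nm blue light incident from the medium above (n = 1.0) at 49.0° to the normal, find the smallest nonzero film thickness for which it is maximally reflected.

75.9 nm

Ray reflecting at the top interface goes from n = 1.0 toward n = 1.687: a half-wave phase shift.
Ray reflecting at the bottom interface goes from n = 1.687 toward n = 1.483: no phase shift.
Net: one phase inversion between the two reflected rays.
For strong reflection here: 2 n t cos θ_r = (m + ½) λ.
Snell's law: 1.0 sin 49.0° = 1.687 sin θ_r → sin θ_r = 0.447, cos θ_r = 0.894.
Minimum at m = 0: t = λ / (4 n cos θ_r) = 458 / (4 × 1.687 × 0.894) = 75.9 nm.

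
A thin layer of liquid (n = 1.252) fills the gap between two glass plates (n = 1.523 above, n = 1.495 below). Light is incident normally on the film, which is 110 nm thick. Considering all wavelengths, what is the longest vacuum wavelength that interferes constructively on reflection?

Ray reflecting at the top interface goes from n = 1.523 toward n = 1.252: no phase shift.
At the lower boundary (n = 1.252 to n = 1.495) the reflected ray undergoes a half-wave phase shift.
The two reflections differ by half a wavelength.
For maximum reflection here: 2 n t = (m + ½) λ.
λ = 2 n t / (m + ½). The longest wavelength is m = 0: λ = 2 × 1.252 × 110 / 0.500 = 551 nm.

551 nm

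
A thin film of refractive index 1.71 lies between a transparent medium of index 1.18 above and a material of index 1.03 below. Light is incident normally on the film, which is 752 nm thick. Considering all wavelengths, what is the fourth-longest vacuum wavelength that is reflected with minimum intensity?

Ray reflecting at the top interface goes from n = 1.18 toward n = 1.71: a half-wave phase shift.
Bottom surface (1.71 → 1.03): reflection off a lower-index medium gives no phase shift.
Exactly one π shift → a net half-wave offset.
With one net inversion, destructive interference in reflection requires 2 n t = m λ.
λ = 2 n t / m. The fourth-longest wavelength is m = 4: λ = 2 × 1.71 × 752 / 4.00 = 643 nm.

643 nm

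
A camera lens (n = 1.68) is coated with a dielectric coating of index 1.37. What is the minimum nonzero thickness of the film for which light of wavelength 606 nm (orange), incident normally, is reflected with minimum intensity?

111 nm

Top surface (1.0 → 1.37): reflection off a higher-index medium gives a half-wave phase shift.
Ray reflecting at the bottom interface goes from n = 1.37 toward n = 1.68: a half-wave phase shift.
The two reflections carry the same phase change, so no net offset.
For minimum reflection here: 2 n t = (m + ½) λ.
Minimum at m = 0: t = λ / (4 n) = 606 / (4 × 1.37) = 111 nm.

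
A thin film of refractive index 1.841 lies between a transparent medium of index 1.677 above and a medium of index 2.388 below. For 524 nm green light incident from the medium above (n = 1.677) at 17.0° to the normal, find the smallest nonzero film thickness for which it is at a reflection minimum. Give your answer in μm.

At the upper boundary (n = 1.677 to n = 1.841) the reflected ray undergoes a half-wave phase shift.
Ray reflecting at the bottom interface goes from n = 1.841 toward n = 2.388: a half-wave phase shift.
Net: no relative phase inversion (both shifts match).
With no net inversion, destructive interference in reflection requires 2 n t cos θ_r = (m + ½) λ.
Snell's law: 1.677 sin 17.0° = 1.841 sin θ_r → sin θ_r = 0.266, cos θ_r = 0.964.
Minimum at m = 0: t = λ / (4 n cos θ_r) = 524 / (4 × 1.841 × 0.964) = 73.8 nm.

0.0738 μm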